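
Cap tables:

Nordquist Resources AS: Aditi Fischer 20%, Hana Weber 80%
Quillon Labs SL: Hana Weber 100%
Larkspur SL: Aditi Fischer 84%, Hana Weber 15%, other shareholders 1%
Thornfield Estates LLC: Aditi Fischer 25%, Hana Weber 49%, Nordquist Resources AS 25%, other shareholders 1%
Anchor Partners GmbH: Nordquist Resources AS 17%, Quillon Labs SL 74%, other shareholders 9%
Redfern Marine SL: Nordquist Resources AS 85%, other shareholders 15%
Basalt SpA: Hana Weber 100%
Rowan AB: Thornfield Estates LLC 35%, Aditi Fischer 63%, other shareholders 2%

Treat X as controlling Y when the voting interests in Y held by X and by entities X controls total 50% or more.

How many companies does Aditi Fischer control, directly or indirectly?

2

Aditi holds 84% of Larkspur, so Aditi controls Larkspur.
Aditi holds 63% of Rowan, so Aditi controls Rowan.
No other company's threshold is met.
Aditi controls 2 companies.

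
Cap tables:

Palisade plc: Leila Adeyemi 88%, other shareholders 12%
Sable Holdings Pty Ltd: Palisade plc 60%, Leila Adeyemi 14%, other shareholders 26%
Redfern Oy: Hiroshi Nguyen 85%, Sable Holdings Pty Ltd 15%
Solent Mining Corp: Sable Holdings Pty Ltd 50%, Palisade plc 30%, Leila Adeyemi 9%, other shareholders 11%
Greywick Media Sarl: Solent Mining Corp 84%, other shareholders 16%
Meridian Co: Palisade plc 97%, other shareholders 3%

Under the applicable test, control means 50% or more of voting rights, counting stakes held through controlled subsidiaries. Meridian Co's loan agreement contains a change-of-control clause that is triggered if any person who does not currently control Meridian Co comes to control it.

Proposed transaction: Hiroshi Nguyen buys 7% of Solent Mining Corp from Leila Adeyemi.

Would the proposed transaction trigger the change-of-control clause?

No

The purchase adds only to Hiroshi's holdings (Leila's stake shrinks), so Hiroshi is the only person who could newly come to control Meridian.
Hiroshi holds 85% of Redfern, so Hiroshi controls Redfern.
Neither Hiroshi nor any entity Hiroshi controls holds any voting interest in Meridian.
So before the transaction, Hiroshi does not control Meridian.
After the purchase, Hiroshi holds 7% of Solent directly, and Leila's stake falls to 2%.
Hiroshi's side now holds 7% of Solent, not ≥ 50%, so Hiroshi still does not control Solent.
After the transaction, neither Hiroshi nor any entity Hiroshi controls holds a voting interest in Meridian, so Hiroshi still does not control it.
No new person acquires control, so the clause is not triggered.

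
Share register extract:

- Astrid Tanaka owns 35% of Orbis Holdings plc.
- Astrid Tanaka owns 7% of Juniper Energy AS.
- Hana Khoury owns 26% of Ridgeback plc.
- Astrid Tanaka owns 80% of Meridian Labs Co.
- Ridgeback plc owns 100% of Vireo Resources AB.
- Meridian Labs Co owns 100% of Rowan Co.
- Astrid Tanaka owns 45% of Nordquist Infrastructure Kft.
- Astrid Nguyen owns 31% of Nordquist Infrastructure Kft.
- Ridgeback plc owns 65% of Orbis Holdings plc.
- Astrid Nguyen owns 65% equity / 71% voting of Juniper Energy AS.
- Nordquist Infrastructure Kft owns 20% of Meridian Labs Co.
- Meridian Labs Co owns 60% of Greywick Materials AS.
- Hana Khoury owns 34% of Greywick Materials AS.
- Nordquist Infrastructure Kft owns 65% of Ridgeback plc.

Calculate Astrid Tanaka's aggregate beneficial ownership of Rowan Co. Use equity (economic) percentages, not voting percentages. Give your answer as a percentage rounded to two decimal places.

Astrid Tanaka reaches Rowan along 2 paths.
Via Meridian: 80% × 100% = 80%.
Via Nordquist → Meridian: 45% × 20% × 100% = 9%.
Total: 80% + 9% = 89%.
Rounded: 89.00%.

89.00%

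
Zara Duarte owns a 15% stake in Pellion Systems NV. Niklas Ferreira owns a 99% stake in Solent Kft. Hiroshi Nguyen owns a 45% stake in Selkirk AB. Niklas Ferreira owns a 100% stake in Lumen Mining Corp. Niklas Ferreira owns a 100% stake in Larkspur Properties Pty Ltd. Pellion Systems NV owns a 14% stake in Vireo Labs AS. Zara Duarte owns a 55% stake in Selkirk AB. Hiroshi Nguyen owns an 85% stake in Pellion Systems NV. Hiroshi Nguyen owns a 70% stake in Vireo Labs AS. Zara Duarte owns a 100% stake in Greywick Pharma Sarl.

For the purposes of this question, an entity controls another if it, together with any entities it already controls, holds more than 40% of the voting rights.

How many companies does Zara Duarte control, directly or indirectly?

2

Zara holds 55% of Selkirk, so Zara controls Selkirk.
Zara holds 100% of Greywick, so Zara controls Greywick.
No other company's threshold is met.
Zara controls 2 companies.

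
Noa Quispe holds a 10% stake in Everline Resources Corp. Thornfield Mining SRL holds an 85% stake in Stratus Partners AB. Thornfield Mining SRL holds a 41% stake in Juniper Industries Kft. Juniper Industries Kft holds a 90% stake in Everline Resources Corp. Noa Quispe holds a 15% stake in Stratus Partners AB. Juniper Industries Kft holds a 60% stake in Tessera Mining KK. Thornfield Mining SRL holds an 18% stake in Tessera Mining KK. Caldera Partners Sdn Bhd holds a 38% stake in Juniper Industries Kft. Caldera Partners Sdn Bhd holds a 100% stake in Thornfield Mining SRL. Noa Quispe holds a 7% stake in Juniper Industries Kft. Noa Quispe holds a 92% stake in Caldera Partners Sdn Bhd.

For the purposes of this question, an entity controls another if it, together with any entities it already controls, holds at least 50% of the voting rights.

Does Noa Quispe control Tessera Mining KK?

Noa holds 92% of Caldera, so Noa controls Caldera.
Caldera holds 100% of Thornfield, so Noa controls Thornfield.
Caldera and Noa and Thornfield together hold 38% + 7% + 41% = 86% of Juniper, so Noa controls Juniper.
Juniper and Thornfield together hold 60% + 18% = 78% of Tessera, so Noa controls Tessera.

Yes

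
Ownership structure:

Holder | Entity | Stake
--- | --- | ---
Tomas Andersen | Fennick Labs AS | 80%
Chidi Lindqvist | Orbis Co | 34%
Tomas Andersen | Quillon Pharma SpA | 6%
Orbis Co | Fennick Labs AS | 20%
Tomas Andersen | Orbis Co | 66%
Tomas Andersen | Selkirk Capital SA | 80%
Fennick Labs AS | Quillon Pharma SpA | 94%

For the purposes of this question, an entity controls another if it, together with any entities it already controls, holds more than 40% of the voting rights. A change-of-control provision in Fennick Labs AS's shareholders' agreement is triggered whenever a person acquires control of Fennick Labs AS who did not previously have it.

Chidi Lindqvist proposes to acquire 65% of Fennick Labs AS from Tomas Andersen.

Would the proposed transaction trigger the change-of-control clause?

The purchase adds only to Chidi's holdings (Tomas's stake shrinks), so Chidi is the only person who could newly come to control Fennick.
Chidi's largest direct stake is 34% in Orbis, which does not meet the threshold, so Chidi controls no company.
Neither Chidi nor any entity Chidi controls holds any voting interest in Fennick.
So before the transaction, Chidi does not control Fennick.
After the purchase, Chidi holds 65% of Fennick directly, and Tomas's stake falls to 15%.
Chidi holds 65% of Fennick, so Chidi controls Fennick.
Chidi did not control Fennick before and does after, so the clause is triggered.

Yes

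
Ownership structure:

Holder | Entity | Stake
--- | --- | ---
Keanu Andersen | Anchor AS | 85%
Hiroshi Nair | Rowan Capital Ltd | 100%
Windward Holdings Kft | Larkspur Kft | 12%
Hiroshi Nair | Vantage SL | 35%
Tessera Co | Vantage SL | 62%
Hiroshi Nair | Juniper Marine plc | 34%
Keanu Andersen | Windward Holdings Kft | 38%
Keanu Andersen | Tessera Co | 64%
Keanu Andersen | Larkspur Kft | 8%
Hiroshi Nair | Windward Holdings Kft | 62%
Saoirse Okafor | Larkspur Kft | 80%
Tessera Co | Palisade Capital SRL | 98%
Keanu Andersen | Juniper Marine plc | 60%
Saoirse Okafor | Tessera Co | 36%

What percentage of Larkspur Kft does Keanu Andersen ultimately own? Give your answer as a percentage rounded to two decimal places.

Keanu reaches Larkspur along 2 paths.
Direct stake: 8% = 8%.
Via Windward: 38% × 12% = 4.56%.
Total: 8% + 4.56% = 12.56%.

12.56%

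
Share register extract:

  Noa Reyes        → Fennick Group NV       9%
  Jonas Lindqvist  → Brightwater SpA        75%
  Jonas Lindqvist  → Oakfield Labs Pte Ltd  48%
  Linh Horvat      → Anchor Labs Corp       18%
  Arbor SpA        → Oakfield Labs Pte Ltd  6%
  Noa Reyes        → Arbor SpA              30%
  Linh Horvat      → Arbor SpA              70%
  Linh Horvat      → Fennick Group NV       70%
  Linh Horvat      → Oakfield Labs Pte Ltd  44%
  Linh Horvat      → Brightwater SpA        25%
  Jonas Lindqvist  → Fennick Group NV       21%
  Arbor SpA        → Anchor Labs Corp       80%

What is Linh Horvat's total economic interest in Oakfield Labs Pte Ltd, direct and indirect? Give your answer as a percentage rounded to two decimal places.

48.20%

Linh reaches Oakfield along 2 paths.
Direct stake: 44% = 44%.
Via Arbor: 70% × 6% = 4.2%.
Total: 44% + 4.2% = 48.2%.
Rounded: 48.20%.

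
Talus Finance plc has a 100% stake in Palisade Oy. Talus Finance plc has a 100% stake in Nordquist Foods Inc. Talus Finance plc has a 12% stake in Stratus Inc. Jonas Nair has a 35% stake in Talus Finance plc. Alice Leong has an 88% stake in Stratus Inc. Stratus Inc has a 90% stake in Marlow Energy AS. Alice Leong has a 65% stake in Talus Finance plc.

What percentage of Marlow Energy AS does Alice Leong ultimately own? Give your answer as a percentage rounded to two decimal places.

86.22%

Alice reaches Marlow along 2 paths.
Via Talus → Stratus: 65% × 12% × 90% = 7.02%.
Via Stratus: 88% × 90% = 79.2%.
Total: 7.02% + 79.2% = 86.22%.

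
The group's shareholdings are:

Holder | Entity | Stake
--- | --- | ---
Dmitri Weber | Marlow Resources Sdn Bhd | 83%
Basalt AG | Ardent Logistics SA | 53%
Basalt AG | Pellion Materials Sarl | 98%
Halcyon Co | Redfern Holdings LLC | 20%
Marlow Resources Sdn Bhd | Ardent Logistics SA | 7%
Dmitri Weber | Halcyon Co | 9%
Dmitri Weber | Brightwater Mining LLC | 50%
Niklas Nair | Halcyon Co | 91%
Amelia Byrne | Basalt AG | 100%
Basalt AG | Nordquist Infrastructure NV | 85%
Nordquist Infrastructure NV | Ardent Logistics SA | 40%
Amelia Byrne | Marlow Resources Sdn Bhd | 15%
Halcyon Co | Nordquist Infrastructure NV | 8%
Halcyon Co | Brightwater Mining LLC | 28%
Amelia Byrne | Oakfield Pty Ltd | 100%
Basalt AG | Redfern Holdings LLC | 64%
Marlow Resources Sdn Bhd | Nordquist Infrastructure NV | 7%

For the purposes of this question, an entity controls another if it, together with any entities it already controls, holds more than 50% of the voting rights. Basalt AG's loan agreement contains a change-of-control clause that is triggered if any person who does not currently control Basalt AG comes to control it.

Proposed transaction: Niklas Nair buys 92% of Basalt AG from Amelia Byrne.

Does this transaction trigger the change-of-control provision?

The purchase adds only to Niklas's holdings (Amelia's stake shrinks), so Niklas is the only person who could newly come to control Basalt.
Niklas holds 91% of Halcyon, so Niklas controls Halcyon.
Neither Niklas nor any entity Niklas controls holds any voting interest in Basalt.
So before the transaction, Niklas does not control Basalt.
After the purchase, Niklas holds 92% of Basalt directly, and Amelia's stake falls to 8%.
Niklas holds 92% of Basalt, so Niklas controls Basalt.
Niklas did not control Basalt before and does after, so the clause is triggered.

Yes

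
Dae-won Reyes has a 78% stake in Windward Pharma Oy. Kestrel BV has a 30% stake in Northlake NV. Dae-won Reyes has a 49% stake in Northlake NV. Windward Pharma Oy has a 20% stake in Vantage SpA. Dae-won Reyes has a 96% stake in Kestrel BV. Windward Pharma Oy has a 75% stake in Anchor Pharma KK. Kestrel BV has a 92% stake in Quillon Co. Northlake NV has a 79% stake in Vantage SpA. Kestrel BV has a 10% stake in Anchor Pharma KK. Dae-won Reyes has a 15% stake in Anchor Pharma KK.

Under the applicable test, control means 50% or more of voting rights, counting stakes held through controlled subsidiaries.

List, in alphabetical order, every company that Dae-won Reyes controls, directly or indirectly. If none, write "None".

Dae-won holds 78% of Windward, so Dae-won controls Windward.
Dae-won holds 96% of Kestrel, so Dae-won controls Kestrel.
Windward and Dae-won and Kestrel together hold 75% + 15% + 10% = 100% of Anchor, so Dae-won controls Anchor.
Kestrel and Dae-won together hold 30% + 49% = 79% of Northlake, so Dae-won controls Northlake.
Kestrel holds 92% of Quillon, so Dae-won controls Quillon.
Windward and Northlake together hold 20% + 79% = 99% of Vantage, so Dae-won controls Vantage.

Anchor Pharma KK, Kestrel BV, Northlake NV, Quillon Co, Vantage SpA, Windward Pharma Oy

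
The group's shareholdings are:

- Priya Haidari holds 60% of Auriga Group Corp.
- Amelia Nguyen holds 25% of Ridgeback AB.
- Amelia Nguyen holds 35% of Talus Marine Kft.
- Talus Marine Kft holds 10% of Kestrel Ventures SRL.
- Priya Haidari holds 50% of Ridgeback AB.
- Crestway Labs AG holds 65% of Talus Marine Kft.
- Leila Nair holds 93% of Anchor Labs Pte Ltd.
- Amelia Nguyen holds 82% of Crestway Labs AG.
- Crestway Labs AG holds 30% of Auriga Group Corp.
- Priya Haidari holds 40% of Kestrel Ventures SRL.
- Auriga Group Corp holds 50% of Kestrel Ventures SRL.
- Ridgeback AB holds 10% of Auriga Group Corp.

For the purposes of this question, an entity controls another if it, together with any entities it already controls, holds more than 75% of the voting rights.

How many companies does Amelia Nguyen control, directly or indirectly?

2

Amelia holds 82% of Crestway, so Amelia controls Crestway.
Amelia and Crestway together hold 35% + 65% = 100% of Talus, so Amelia controls Talus.
No other company's threshold is met.
Amelia controls 2 companies.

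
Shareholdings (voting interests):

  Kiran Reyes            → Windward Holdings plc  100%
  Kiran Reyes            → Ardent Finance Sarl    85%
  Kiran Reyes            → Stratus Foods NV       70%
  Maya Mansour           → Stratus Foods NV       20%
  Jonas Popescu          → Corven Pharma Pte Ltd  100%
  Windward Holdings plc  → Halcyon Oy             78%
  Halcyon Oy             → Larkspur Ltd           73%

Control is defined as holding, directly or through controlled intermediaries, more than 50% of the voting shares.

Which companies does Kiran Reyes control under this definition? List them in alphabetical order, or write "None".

Kiran holds 100% of Windward, so Kiran controls Windward.
Kiran holds 85% of Ardent, so Kiran controls Ardent.
Windward holds 78% of Halcyon, so Kiran controls Halcyon.
Halcyon holds 73% of Larkspur, so Kiran controls Larkspur.
Kiran holds 70% of Stratus, so Kiran controls Stratus.
No other company's threshold is met.

Ardent Finance Sarl, Halcyon Oy, Larkspur Ltd, Stratus Foods NV, Windward Holdings plc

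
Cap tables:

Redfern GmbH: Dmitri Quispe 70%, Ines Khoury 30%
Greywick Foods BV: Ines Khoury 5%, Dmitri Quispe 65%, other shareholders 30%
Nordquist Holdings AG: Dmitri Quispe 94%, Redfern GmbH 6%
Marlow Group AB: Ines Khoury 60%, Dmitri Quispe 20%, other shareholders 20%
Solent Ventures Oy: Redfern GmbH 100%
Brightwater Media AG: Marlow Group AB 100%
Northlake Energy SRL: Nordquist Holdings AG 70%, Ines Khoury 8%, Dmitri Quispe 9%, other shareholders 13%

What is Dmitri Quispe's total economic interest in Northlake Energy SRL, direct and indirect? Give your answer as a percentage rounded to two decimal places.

Dmitri reaches Northlake along 3 paths.
Via Nordquist: 94% × 70% = 65.8%.
Via Redfern → Nordquist: 70% × 6% × 70% = 2.94%.
Direct stake: 9% = 9%.
Total: 65.8% + 2.94% + 9% = 77.74%.

77.74%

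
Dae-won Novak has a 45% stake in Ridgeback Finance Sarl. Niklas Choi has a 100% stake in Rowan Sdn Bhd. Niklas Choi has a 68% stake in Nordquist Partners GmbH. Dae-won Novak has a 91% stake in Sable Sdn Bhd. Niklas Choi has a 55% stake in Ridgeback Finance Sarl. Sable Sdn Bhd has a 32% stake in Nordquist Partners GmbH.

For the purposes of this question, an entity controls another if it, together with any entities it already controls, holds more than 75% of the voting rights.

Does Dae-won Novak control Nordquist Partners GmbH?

Dae-won holds 91% of Sable, so Dae-won controls Sable.
In Nordquist, Dae-won's side holds only 32%, not > 75%.
So Dae-won does not control Nordquist.

No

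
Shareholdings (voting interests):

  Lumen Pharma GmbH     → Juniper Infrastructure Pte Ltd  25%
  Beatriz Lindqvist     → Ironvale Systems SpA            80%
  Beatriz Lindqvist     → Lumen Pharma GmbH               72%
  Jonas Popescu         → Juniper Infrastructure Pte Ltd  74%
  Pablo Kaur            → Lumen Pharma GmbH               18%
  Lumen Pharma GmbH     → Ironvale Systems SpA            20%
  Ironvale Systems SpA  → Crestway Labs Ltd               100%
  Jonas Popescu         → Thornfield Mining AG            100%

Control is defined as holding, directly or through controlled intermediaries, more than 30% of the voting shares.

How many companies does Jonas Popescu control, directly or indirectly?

2

Jonas holds 74% of Juniper, so Jonas controls Juniper.
Jonas holds 100% of Thornfield, so Jonas controls Thornfield.
No other company's threshold is met.
Jonas controls 2 companies.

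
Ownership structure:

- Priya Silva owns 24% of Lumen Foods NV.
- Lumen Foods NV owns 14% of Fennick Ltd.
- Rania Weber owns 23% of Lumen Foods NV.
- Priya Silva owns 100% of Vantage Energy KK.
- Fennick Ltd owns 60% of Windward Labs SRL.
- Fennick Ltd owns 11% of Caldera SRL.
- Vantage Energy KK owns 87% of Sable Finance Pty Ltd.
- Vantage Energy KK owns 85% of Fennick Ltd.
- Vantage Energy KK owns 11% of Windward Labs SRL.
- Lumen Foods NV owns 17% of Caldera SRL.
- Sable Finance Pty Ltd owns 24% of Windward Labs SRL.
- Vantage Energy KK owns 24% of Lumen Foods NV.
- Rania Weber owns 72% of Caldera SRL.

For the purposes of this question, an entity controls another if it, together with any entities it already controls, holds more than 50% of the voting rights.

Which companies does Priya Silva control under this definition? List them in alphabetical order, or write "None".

Priya holds 100% of Vantage, so Priya controls Vantage.
Vantage holds 87% of Sable, so Priya controls Sable.
Vantage holds 85% of Fennick, so Priya controls Fennick.
Sable and Fennick and Vantage together hold 24% + 60% + 11% = 95% of Windward, so Priya controls Windward.
No other company's threshold is met.

Fennick Ltd, Sable Finance Pty Ltd, Vantage Energy KK, Windward Labs SRL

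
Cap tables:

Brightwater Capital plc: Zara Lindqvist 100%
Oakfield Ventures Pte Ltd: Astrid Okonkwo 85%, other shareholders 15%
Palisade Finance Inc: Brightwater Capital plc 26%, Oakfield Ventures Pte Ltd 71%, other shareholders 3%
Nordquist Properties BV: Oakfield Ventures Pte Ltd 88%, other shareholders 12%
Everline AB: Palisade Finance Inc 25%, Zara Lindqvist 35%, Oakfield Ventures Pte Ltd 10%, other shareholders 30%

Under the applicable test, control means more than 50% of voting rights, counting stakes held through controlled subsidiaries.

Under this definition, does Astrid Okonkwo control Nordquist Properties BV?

Yes

Astrid holds 85% of Oakfield, so Astrid controls Oakfield.
Oakfield holds 88% of Nordquist, so Astrid controls Nordquist.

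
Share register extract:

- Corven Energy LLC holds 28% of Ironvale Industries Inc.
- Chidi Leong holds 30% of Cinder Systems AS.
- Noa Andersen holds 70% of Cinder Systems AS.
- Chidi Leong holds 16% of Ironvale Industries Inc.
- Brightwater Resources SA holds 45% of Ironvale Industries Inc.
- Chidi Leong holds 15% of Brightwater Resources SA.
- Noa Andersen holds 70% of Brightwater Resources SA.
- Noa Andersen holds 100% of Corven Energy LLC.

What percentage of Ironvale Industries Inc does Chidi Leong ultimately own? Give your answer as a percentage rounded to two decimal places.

22.75%

Chidi reaches Ironvale along 2 paths.
Via Brightwater: 15% × 45% = 6.75%.
Direct stake: 16% = 16%.
Total: 6.75% + 16% = 22.75%.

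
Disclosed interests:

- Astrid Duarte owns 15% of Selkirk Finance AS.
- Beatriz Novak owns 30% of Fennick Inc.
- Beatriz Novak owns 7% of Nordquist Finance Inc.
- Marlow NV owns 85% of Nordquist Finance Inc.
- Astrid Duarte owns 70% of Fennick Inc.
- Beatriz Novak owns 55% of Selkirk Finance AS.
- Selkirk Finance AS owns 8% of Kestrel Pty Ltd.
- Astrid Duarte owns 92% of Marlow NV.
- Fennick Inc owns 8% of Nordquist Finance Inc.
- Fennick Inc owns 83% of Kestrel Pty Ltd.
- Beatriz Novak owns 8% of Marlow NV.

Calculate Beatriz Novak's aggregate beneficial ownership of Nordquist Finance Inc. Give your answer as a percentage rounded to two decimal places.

Beatriz reaches Nordquist along 3 paths.
Via Fennick: 30% × 8% = 2.4%.
Direct stake: 7% = 7%.
Via Marlow: 8% × 85% = 6.8%.
Total: 2.4% + 7% + 6.8% = 16.2%.
Rounded: 16.20%.

16.20%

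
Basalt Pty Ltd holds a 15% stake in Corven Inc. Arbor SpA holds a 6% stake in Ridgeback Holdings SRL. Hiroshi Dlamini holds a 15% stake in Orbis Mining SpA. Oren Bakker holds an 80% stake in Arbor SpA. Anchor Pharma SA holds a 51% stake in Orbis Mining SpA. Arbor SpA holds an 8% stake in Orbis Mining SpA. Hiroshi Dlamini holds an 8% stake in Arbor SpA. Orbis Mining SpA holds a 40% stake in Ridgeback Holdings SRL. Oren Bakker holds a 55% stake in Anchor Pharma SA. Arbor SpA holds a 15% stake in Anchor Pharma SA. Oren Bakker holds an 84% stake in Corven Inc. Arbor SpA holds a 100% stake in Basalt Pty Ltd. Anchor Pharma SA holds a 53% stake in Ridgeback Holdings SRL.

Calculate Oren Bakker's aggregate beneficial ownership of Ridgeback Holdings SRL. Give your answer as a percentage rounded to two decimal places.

56.54%

Oren reaches Ridgeback along 6 paths.
Via Arbor → Anchor → Orbis: 80% × 15% × 51% × 40% = 2.448%.
Via Anchor → Orbis: 55% × 51% × 40% = 11.22%.
Via Arbor → Orbis: 80% × 8% × 40% = 2.56%.
Via Arbor → Anchor: 80% × 15% × 53% = 6.36%.
Via Anchor: 55% × 53% = 29.15%.
Via Arbor: 80% × 6% = 4.8%.
Total: 2.448% + 11.22% + 2.56% + 6.36% + 29.15% + 4.8% = 56.538%.
Rounded: 56.54%.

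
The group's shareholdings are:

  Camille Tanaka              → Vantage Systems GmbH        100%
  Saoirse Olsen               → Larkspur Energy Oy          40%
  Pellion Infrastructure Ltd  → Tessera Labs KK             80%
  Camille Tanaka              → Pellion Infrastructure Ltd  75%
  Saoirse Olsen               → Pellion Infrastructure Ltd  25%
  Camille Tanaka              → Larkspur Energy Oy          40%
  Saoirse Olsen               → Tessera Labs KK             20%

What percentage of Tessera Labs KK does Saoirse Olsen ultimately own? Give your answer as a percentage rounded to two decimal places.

40.00%

Saoirse reaches Tessera along 2 paths.
Direct stake: 20% = 20%.
Via Pellion: 25% × 80% = 20%.
Total: 20% + 20% = 40%.
Rounded: 40.00%.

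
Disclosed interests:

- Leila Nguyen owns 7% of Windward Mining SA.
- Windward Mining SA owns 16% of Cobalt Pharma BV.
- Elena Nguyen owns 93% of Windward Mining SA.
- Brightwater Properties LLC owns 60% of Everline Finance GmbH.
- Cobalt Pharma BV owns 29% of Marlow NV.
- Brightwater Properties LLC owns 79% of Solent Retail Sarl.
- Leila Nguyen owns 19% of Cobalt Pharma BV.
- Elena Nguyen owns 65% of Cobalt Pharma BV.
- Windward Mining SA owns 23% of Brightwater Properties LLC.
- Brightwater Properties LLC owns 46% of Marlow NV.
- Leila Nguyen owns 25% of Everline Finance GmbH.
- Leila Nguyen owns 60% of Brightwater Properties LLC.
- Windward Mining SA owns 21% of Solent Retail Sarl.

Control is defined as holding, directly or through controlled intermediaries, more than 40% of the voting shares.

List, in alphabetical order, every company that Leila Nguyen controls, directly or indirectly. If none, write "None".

Leila holds 60% of Brightwater, so Leila controls Brightwater.
Brightwater and Leila together hold 60% + 25% = 85% of Everline, so Leila controls Everline.
Brightwater holds 79% of Solent, so Leila controls Solent.
Brightwater holds 46% of Marlow, so Leila controls Marlow.
No other company's threshold is met.

Brightwater Properties LLC, Everline Finance GmbH, Marlow NV, Solent Retail Sarl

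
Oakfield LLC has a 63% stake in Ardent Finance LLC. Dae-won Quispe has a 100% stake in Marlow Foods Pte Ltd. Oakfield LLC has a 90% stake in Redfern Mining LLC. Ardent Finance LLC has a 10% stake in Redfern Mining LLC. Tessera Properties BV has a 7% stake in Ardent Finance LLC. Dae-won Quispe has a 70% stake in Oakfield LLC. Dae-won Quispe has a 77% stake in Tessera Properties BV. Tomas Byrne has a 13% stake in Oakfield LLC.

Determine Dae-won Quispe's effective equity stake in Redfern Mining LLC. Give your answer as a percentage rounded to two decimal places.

Dae-won reaches Redfern along 3 paths.
Via Oakfield: 70% × 90% = 63%.
Via Tessera → Ardent: 77% × 7% × 10% = 0.539%.
Via Oakfield → Ardent: 70% × 63% × 10% = 4.41%.
Total: 63% + 0.539% + 4.41% = 67.949%.
Rounded: 67.95%.

67.95%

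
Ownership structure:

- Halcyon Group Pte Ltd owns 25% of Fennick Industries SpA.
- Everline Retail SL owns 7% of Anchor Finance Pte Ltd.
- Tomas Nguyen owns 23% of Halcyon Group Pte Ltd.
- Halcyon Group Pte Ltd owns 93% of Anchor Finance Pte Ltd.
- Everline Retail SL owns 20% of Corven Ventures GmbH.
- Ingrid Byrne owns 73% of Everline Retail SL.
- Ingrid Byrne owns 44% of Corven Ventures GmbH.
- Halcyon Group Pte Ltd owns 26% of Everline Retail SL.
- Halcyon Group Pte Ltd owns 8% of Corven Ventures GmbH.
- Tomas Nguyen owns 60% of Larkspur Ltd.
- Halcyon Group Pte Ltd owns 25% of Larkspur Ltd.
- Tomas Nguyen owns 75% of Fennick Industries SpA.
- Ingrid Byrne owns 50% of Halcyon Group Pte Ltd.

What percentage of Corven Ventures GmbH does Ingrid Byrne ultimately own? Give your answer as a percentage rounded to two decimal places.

Ingrid reaches Corven along 4 paths.
Via Halcyon: 50% × 8% = 4%.
Via Everline: 73% × 20% = 14.6%.
Via Halcyon → Everline: 50% × 26% × 20% = 2.6%.
Direct stake: 44% = 44%.
Total: 4% + 14.6% + 2.6% + 44% = 65.2%.
Rounded: 65.20%.

65.20%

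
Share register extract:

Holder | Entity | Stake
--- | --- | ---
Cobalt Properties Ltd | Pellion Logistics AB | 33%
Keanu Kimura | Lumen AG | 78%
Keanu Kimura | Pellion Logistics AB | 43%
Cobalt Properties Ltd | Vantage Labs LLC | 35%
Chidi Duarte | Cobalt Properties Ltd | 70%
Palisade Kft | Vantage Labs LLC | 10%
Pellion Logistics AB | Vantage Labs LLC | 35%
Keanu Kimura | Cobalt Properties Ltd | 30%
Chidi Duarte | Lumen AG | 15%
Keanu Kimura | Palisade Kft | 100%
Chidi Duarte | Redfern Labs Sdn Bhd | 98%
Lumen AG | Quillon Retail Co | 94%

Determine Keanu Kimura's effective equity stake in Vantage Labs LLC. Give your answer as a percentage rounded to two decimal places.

Keanu reaches Vantage along 4 paths.
Via Cobalt → Pellion: 30% × 33% × 35% = 3.465%.
Via Pellion: 43% × 35% = 15.05%.
Via Cobalt: 30% × 35% = 10.5%.
Via Palisade: 100% × 10% = 10%.
Total: 3.465% + 15.05% + 10.5% + 10% = 39.015%.
Rounded: 39.02%.

39.02%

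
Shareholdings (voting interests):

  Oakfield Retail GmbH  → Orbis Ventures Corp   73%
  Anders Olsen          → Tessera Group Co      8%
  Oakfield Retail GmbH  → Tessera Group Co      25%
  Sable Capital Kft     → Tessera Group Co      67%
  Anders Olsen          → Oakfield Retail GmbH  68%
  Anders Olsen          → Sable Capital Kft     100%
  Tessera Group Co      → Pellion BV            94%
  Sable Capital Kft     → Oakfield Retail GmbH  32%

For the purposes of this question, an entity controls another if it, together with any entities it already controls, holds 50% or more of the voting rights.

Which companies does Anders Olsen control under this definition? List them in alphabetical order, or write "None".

Anders holds 100% of Sable, so Anders controls Sable.
Sable and Anders together hold 32% + 68% = 100% of Oakfield, so Anders controls Oakfield.
Oakfield and Sable and Anders together hold 25% + 67% + 8% = 100% of Tessera, so Anders controls Tessera.
Oakfield holds 73% of Orbis, so Anders controls Orbis.
Tessera holds 94% of Pellion, so Anders controls Pellion.

Oakfield Retail GmbH, Orbis Ventures Corp, Pellion BV, Sable Capital Kft, Tessera Group Co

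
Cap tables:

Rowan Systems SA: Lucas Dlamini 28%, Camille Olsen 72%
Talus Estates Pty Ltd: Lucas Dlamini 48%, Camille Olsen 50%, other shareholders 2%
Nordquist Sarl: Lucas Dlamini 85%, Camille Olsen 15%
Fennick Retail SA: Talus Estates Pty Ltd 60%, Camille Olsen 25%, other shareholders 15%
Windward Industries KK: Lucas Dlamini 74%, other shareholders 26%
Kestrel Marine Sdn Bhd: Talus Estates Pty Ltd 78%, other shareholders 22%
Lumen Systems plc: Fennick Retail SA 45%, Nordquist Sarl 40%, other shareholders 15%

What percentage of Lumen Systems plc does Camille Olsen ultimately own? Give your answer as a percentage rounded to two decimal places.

Camille reaches Lumen along 3 paths.
Via Talus → Fennick: 50% × 60% × 45% = 13.5%.
Via Fennick: 25% × 45% = 11.25%.
Via Nordquist: 15% × 40% = 6%.
Total: 13.5% + 11.25% + 6% = 30.75%.

30.75%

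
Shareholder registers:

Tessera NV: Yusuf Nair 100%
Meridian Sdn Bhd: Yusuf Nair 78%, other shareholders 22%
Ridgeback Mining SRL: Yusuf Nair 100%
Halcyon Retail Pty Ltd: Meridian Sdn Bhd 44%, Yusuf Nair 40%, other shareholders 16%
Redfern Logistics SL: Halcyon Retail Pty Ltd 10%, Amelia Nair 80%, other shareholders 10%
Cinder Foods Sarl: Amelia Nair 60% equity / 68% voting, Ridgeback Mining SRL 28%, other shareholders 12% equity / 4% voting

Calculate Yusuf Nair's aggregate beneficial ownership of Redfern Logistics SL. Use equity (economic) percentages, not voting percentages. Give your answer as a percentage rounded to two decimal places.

7.43%

Yusuf reaches Redfern along 2 paths.
Via Meridian → Halcyon: 78% × 44% × 10% = 3.432%.
Via Halcyon: 40% × 10% = 4%.
Total: 3.432% + 4% = 7.432%.
Rounded: 7.43%.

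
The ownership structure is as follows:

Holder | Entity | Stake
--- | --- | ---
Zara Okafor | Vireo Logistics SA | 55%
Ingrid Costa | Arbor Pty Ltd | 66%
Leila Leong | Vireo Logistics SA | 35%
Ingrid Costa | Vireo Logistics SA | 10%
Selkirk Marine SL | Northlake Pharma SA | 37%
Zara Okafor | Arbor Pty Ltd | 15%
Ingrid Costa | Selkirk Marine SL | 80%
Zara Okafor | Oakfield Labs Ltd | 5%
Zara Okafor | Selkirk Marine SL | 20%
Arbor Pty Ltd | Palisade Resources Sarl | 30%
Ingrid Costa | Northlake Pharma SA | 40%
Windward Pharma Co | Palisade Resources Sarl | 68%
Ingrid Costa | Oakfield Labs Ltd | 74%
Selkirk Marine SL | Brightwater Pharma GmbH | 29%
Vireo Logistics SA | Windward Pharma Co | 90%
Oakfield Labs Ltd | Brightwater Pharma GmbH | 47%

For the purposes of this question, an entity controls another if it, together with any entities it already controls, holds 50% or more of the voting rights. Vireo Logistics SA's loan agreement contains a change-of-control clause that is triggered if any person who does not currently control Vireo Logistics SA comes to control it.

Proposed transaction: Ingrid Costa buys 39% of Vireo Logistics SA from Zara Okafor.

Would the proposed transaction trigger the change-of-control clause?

No

The purchase adds only to Ingrid's holdings (Zara's stake shrinks), so Ingrid is the only person who could newly come to control Vireo.
Ingrid holds 74% of Oakfield, so Ingrid controls Oakfield.
Ingrid holds 80% of Selkirk, so Ingrid controls Selkirk.
Oakfield and Selkirk together hold 47% + 29% = 76% of Brightwater, so Ingrid controls Brightwater.
Selkirk and Ingrid together hold 37% + 40% = 77% of Northlake, so Ingrid controls Northlake.
Ingrid holds 66% of Arbor, so Ingrid controls Arbor.
In Vireo, Ingrid's side holds only 10%, not ≥ 50%.
So before the transaction, Ingrid does not control Vireo.
After the purchase, Ingrid's direct stake in Vireo rises to 10% + 39% = 49%, and Zara's stake falls to 16%.
After the transaction, Ingrid's side holds 49% of Vireo, not ≥ 50%, so Ingrid still does not control Vireo.
No new person acquires control, so the clause is not triggered.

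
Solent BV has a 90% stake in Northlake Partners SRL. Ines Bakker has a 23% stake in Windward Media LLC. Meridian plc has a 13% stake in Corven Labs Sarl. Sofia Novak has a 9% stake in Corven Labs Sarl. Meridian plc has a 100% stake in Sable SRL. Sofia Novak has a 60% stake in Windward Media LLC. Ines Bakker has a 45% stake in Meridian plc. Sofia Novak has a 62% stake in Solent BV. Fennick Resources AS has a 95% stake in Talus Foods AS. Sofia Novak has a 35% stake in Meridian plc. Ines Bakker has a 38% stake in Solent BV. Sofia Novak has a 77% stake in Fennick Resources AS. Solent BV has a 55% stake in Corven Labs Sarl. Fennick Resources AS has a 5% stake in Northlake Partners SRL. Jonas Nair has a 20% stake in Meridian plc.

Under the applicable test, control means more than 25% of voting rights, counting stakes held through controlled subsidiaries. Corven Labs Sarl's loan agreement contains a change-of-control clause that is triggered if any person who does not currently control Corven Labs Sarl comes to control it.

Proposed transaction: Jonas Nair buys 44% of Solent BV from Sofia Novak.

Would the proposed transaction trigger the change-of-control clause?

Yes

The purchase adds only to Jonas's holdings (Sofia's stake shrinks), so Jonas is the only person who could newly come to control Corven.
Jonas's largest direct stake is 20% in Meridian, which does not meet the threshold, so Jonas controls no company.
Neither Jonas nor any entity Jonas controls holds any voting interest in Corven.
So before the transaction, Jonas does not control Corven.
After the purchase, Jonas holds 44% of Solent directly, and Sofia's stake falls to 18%.
Jonas holds 44% of Solent, so Jonas controls Solent.
Solent holds 55% of Corven, so Jonas controls Corven.
Jonas did not control Corven before and does after, so the clause is triggered.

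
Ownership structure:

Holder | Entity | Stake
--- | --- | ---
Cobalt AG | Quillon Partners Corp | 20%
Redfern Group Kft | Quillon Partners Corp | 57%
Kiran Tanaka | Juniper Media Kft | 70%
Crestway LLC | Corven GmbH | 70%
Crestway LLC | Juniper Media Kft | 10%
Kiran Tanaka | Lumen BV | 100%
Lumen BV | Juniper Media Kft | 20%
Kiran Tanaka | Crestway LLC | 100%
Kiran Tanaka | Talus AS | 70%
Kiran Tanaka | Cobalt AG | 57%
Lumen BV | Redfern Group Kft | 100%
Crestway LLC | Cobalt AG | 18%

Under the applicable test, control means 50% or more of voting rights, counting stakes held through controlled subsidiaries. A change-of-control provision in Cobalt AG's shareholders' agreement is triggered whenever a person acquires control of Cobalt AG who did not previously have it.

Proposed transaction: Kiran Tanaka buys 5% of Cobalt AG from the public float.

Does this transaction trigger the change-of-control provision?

The purchase changes only Kiran's holdings, so Kiran is the only person who could newly come to control Cobalt.
Kiran holds 100% of Crestway, so Kiran controls Crestway.
Kiran and Crestway together hold 57% + 18% = 75% of Cobalt, so Kiran controls Cobalt.
So Kiran already controls Cobalt before the transaction.
After the purchase, Kiran's direct stake in Cobalt rises to 57% + 5% = 62%.
Kiran controlled Cobalt already, so this is not a new person acquiring control; every other person's position is unchanged or reduced.
No new person acquires control, so the clause is not triggered.

No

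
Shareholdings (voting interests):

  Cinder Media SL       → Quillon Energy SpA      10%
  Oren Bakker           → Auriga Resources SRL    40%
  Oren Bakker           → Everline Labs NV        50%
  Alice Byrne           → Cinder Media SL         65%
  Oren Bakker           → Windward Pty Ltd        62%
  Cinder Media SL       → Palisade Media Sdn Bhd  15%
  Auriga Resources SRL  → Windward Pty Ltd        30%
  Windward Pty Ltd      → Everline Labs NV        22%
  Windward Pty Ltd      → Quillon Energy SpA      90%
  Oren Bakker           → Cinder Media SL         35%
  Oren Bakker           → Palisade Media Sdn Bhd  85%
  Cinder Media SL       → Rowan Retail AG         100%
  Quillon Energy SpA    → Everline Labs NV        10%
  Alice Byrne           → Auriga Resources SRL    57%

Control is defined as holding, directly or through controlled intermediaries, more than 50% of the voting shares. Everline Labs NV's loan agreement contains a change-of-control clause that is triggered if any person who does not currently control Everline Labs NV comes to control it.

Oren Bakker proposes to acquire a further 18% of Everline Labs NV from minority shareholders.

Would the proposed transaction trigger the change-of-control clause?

No

The purchase changes only Oren's holdings, so Oren is the only person who could newly come to control Everline.
Oren holds 62% of Windward, so Oren controls Windward.
Windward holds 90% of Quillon, so Oren controls Quillon.
Windward and Quillon and Oren together hold 22% + 10% + 50% = 82% of Everline, so Oren controls Everline.
So Oren already controls Everline before the transaction.
After the purchase, Oren's direct stake in Everline rises to 50% + 18% = 68%.
Oren controlled Everline already, so this is not a new person acquiring control; every other person's position is unchanged or reduced.
No new person acquires control, so the clause is not triggered.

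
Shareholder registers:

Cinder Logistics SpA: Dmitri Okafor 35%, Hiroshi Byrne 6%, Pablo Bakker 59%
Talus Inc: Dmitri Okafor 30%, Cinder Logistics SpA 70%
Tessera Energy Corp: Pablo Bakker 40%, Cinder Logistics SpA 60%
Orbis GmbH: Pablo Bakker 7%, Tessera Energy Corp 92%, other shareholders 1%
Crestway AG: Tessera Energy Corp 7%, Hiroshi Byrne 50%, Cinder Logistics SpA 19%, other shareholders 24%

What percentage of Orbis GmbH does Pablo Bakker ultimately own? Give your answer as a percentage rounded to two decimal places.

76.37%

Pablo reaches Orbis along 3 paths.
Direct stake: 7% = 7%.
Via Tessera: 40% × 92% = 36.8%.
Via Cinder → Tessera: 59% × 60% × 92% = 32.568%.
Total: 7% + 36.8% + 32.568% = 76.368%.
Rounded: 76.37%.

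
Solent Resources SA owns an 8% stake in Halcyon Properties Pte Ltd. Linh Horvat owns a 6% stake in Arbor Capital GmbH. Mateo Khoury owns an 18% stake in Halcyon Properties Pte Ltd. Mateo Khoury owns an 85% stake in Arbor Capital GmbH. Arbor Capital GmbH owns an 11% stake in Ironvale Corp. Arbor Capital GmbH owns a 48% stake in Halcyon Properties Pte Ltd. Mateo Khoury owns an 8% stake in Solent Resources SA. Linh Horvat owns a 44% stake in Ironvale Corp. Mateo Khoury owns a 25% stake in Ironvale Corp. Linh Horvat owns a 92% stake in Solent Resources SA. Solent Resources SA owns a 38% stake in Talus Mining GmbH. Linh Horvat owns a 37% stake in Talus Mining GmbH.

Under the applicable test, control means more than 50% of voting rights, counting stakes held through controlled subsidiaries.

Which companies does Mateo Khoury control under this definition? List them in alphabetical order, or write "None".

Arbor Capital GmbH, Halcyon Properties Pte Ltd

Mateo holds 85% of Arbor, so Mateo controls Arbor.
Arbor and Mateo together hold 48% + 18% = 66% of Halcyon, so Mateo controls Halcyon.
No other company's threshold is met.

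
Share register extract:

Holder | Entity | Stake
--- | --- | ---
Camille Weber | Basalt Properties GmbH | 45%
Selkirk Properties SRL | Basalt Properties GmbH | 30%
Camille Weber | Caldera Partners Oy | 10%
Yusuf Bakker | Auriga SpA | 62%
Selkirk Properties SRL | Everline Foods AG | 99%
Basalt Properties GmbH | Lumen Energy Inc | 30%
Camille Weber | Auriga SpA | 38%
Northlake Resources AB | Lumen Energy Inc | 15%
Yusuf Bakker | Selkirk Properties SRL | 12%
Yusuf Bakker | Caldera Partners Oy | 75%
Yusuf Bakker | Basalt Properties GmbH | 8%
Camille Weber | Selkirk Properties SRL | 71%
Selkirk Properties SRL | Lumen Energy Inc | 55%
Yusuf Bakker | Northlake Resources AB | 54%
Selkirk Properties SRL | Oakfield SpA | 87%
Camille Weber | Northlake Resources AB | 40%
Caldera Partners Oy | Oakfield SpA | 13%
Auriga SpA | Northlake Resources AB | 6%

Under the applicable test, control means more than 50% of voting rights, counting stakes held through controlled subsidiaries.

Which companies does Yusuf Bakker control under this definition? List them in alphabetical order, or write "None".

Auriga SpA, Caldera Partners Oy, Northlake Resources AB

Yusuf holds 62% of Auriga, so Yusuf controls Auriga.
Yusuf holds 75% of Caldera, so Yusuf controls Caldera.
Yusuf and Auriga together hold 54% + 6% = 60% of Northlake, so Yusuf controls Northlake.
No other company's threshold is met.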